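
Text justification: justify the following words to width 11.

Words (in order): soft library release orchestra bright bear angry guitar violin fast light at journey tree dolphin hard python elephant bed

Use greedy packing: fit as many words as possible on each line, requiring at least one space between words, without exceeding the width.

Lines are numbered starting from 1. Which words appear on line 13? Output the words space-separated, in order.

Answer: hard python

Derivation:
Line 1: ['soft'] (min_width=4, slack=7)
Line 2: ['library'] (min_width=7, slack=4)
Line 3: ['release'] (min_width=7, slack=4)
Line 4: ['orchestra'] (min_width=9, slack=2)
Line 5: ['bright', 'bear'] (min_width=11, slack=0)
Line 6: ['angry'] (min_width=5, slack=6)
Line 7: ['guitar'] (min_width=6, slack=5)
Line 8: ['violin', 'fast'] (min_width=11, slack=0)
Line 9: ['light', 'at'] (min_width=8, slack=3)
Line 10: ['journey'] (min_width=7, slack=4)
Line 11: ['tree'] (min_width=4, slack=7)
Line 12: ['dolphin'] (min_width=7, slack=4)
Line 13: ['hard', 'python'] (min_width=11, slack=0)
Line 14: ['elephant'] (min_width=8, slack=3)
Line 15: ['bed'] (min_width=3, slack=8)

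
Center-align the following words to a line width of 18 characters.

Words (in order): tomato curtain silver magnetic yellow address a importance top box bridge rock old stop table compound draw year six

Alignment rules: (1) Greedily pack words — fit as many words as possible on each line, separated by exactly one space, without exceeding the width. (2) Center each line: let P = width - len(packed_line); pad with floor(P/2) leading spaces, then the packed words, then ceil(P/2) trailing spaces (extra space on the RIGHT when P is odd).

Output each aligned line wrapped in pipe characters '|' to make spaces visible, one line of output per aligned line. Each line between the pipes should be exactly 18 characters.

Line 1: ['tomato', 'curtain'] (min_width=14, slack=4)
Line 2: ['silver', 'magnetic'] (min_width=15, slack=3)
Line 3: ['yellow', 'address', 'a'] (min_width=16, slack=2)
Line 4: ['importance', 'top', 'box'] (min_width=18, slack=0)
Line 5: ['bridge', 'rock', 'old'] (min_width=15, slack=3)
Line 6: ['stop', 'table'] (min_width=10, slack=8)
Line 7: ['compound', 'draw', 'year'] (min_width=18, slack=0)
Line 8: ['six'] (min_width=3, slack=15)

Answer: |  tomato curtain  |
| silver magnetic  |
| yellow address a |
|importance top box|
| bridge rock old  |
|    stop table    |
|compound draw year|
|       six        |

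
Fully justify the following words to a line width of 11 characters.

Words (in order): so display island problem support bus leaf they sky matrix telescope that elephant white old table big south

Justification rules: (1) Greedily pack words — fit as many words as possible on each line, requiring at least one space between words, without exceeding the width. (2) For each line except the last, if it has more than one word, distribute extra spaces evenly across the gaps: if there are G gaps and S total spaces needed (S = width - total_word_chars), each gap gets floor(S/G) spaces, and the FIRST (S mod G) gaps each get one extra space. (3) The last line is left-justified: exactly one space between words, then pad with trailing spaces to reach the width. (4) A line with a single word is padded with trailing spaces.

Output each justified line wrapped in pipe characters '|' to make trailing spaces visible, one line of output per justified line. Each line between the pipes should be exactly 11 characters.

Answer: |so  display|
|island     |
|problem    |
|support bus|
|leaf   they|
|sky  matrix|
|telescope  |
|that       |
|elephant   |
|white   old|
|table   big|
|south      |

Derivation:
Line 1: ['so', 'display'] (min_width=10, slack=1)
Line 2: ['island'] (min_width=6, slack=5)
Line 3: ['problem'] (min_width=7, slack=4)
Line 4: ['support', 'bus'] (min_width=11, slack=0)
Line 5: ['leaf', 'they'] (min_width=9, slack=2)
Line 6: ['sky', 'matrix'] (min_width=10, slack=1)
Line 7: ['telescope'] (min_width=9, slack=2)
Line 8: ['that'] (min_width=4, slack=7)
Line 9: ['elephant'] (min_width=8, slack=3)
Line 10: ['white', 'old'] (min_width=9, slack=2)
Line 11: ['table', 'big'] (min_width=9, slack=2)
Line 12: ['south'] (min_width=5, slack=6)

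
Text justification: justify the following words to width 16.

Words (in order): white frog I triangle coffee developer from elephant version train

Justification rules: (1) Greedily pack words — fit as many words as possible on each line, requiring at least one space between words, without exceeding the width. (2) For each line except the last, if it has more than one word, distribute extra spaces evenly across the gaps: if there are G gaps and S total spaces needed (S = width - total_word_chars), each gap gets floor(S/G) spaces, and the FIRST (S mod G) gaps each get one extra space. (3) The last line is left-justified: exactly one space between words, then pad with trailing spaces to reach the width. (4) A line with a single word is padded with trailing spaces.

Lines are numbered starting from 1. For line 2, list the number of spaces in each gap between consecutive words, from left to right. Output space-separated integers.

Answer: 2

Derivation:
Line 1: ['white', 'frog', 'I'] (min_width=12, slack=4)
Line 2: ['triangle', 'coffee'] (min_width=15, slack=1)
Line 3: ['developer', 'from'] (min_width=14, slack=2)
Line 4: ['elephant', 'version'] (min_width=16, slack=0)
Line 5: ['train'] (min_width=5, slack=11)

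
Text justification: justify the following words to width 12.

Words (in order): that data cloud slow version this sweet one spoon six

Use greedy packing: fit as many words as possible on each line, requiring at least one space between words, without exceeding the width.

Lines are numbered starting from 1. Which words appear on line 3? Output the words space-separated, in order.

Line 1: ['that', 'data'] (min_width=9, slack=3)
Line 2: ['cloud', 'slow'] (min_width=10, slack=2)
Line 3: ['version', 'this'] (min_width=12, slack=0)
Line 4: ['sweet', 'one'] (min_width=9, slack=3)
Line 5: ['spoon', 'six'] (min_width=9, slack=3)

Answer: version this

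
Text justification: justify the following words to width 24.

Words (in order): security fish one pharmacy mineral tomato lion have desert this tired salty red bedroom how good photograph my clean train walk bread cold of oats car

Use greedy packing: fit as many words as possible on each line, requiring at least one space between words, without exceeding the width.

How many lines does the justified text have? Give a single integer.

Line 1: ['security', 'fish', 'one'] (min_width=17, slack=7)
Line 2: ['pharmacy', 'mineral', 'tomato'] (min_width=23, slack=1)
Line 3: ['lion', 'have', 'desert', 'this'] (min_width=21, slack=3)
Line 4: ['tired', 'salty', 'red', 'bedroom'] (min_width=23, slack=1)
Line 5: ['how', 'good', 'photograph', 'my'] (min_width=22, slack=2)
Line 6: ['clean', 'train', 'walk', 'bread'] (min_width=22, slack=2)
Line 7: ['cold', 'of', 'oats', 'car'] (min_width=16, slack=8)
Total lines: 7

Answer: 7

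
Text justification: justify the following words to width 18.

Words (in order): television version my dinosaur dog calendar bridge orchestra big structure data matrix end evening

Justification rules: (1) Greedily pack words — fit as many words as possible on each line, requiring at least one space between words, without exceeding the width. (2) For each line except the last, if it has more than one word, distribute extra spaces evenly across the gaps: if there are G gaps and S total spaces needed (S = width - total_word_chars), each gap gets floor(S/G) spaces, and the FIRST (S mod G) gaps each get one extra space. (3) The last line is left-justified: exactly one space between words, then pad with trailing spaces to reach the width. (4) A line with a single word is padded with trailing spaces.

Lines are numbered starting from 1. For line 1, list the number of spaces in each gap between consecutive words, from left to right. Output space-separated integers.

Answer: 1

Derivation:
Line 1: ['television', 'version'] (min_width=18, slack=0)
Line 2: ['my', 'dinosaur', 'dog'] (min_width=15, slack=3)
Line 3: ['calendar', 'bridge'] (min_width=15, slack=3)
Line 4: ['orchestra', 'big'] (min_width=13, slack=5)
Line 5: ['structure', 'data'] (min_width=14, slack=4)
Line 6: ['matrix', 'end', 'evening'] (min_width=18, slack=0)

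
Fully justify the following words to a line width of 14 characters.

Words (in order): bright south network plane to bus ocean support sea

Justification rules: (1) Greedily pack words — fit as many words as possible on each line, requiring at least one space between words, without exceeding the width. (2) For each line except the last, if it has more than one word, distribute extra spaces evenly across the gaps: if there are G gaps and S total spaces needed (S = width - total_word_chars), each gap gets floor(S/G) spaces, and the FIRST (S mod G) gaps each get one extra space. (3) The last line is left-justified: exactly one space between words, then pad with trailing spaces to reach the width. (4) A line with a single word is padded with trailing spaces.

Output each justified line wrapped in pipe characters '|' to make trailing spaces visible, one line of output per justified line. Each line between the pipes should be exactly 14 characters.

Answer: |bright   south|
|network  plane|
|to  bus  ocean|
|support sea   |

Derivation:
Line 1: ['bright', 'south'] (min_width=12, slack=2)
Line 2: ['network', 'plane'] (min_width=13, slack=1)
Line 3: ['to', 'bus', 'ocean'] (min_width=12, slack=2)
Line 4: ['support', 'sea'] (min_width=11, slack=3)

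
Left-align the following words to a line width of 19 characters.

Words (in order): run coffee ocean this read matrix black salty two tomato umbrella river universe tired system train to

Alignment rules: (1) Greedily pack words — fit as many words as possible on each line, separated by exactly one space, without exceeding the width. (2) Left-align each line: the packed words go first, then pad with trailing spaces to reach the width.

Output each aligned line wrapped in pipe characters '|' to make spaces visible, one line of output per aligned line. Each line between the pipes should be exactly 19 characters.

Line 1: ['run', 'coffee', 'ocean'] (min_width=16, slack=3)
Line 2: ['this', 'read', 'matrix'] (min_width=16, slack=3)
Line 3: ['black', 'salty', 'two'] (min_width=15, slack=4)
Line 4: ['tomato', 'umbrella'] (min_width=15, slack=4)
Line 5: ['river', 'universe'] (min_width=14, slack=5)
Line 6: ['tired', 'system', 'train'] (min_width=18, slack=1)
Line 7: ['to'] (min_width=2, slack=17)

Answer: |run coffee ocean   |
|this read matrix   |
|black salty two    |
|tomato umbrella    |
|river universe     |
|tired system train |
|to                 |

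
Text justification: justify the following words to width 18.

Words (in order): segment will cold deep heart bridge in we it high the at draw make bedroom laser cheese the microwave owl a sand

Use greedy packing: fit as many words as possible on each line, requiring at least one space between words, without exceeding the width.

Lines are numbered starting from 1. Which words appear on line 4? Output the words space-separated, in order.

Line 1: ['segment', 'will', 'cold'] (min_width=17, slack=1)
Line 2: ['deep', 'heart', 'bridge'] (min_width=17, slack=1)
Line 3: ['in', 'we', 'it', 'high', 'the'] (min_width=17, slack=1)
Line 4: ['at', 'draw', 'make'] (min_width=12, slack=6)
Line 5: ['bedroom', 'laser'] (min_width=13, slack=5)
Line 6: ['cheese', 'the'] (min_width=10, slack=8)
Line 7: ['microwave', 'owl', 'a'] (min_width=15, slack=3)
Line 8: ['sand'] (min_width=4, slack=14)

Answer: at draw make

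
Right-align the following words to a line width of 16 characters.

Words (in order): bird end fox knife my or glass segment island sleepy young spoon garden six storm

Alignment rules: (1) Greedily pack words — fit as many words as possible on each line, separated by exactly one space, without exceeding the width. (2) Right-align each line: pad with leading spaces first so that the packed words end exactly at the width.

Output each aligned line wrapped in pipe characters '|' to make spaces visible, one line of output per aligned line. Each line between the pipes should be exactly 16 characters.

Line 1: ['bird', 'end', 'fox'] (min_width=12, slack=4)
Line 2: ['knife', 'my', 'or'] (min_width=11, slack=5)
Line 3: ['glass', 'segment'] (min_width=13, slack=3)
Line 4: ['island', 'sleepy'] (min_width=13, slack=3)
Line 5: ['young', 'spoon'] (min_width=11, slack=5)
Line 6: ['garden', 'six', 'storm'] (min_width=16, slack=0)

Answer: |    bird end fox|
|     knife my or|
|   glass segment|
|   island sleepy|
|     young spoon|
|garden six storm|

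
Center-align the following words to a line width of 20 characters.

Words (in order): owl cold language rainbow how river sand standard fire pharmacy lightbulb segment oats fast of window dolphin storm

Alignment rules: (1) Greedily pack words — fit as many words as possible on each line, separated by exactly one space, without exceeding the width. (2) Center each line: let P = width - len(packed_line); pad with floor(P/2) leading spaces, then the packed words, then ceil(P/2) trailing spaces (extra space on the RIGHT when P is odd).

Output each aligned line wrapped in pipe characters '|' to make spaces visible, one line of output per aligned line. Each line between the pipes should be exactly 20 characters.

Answer: | owl cold language  |
| rainbow how river  |
| sand standard fire |
| pharmacy lightbulb |
|segment oats fast of|
|window dolphin storm|

Derivation:
Line 1: ['owl', 'cold', 'language'] (min_width=17, slack=3)
Line 2: ['rainbow', 'how', 'river'] (min_width=17, slack=3)
Line 3: ['sand', 'standard', 'fire'] (min_width=18, slack=2)
Line 4: ['pharmacy', 'lightbulb'] (min_width=18, slack=2)
Line 5: ['segment', 'oats', 'fast', 'of'] (min_width=20, slack=0)
Line 6: ['window', 'dolphin', 'storm'] (min_width=20, slack=0)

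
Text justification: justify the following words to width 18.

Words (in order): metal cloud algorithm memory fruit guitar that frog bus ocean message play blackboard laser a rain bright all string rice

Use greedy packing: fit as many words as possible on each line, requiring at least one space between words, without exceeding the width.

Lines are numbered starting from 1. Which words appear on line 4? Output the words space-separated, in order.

Answer: frog bus ocean

Derivation:
Line 1: ['metal', 'cloud'] (min_width=11, slack=7)
Line 2: ['algorithm', 'memory'] (min_width=16, slack=2)
Line 3: ['fruit', 'guitar', 'that'] (min_width=17, slack=1)
Line 4: ['frog', 'bus', 'ocean'] (min_width=14, slack=4)
Line 5: ['message', 'play'] (min_width=12, slack=6)
Line 6: ['blackboard', 'laser', 'a'] (min_width=18, slack=0)
Line 7: ['rain', 'bright', 'all'] (min_width=15, slack=3)
Line 8: ['string', 'rice'] (min_width=11, slack=7)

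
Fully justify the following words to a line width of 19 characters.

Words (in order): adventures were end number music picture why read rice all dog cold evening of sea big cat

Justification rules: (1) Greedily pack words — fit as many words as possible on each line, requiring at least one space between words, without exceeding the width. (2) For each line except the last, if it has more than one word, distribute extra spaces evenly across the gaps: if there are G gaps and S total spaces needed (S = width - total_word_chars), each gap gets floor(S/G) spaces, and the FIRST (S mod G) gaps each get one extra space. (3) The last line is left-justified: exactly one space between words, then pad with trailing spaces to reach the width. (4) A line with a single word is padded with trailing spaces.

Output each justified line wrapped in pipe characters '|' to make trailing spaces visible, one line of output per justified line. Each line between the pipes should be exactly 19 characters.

Answer: |adventures were end|
|number        music|
|picture   why  read|
|rice  all  dog cold|
|evening  of sea big|
|cat                |

Derivation:
Line 1: ['adventures', 'were', 'end'] (min_width=19, slack=0)
Line 2: ['number', 'music'] (min_width=12, slack=7)
Line 3: ['picture', 'why', 'read'] (min_width=16, slack=3)
Line 4: ['rice', 'all', 'dog', 'cold'] (min_width=17, slack=2)
Line 5: ['evening', 'of', 'sea', 'big'] (min_width=18, slack=1)
Line 6: ['cat'] (min_width=3, slack=16)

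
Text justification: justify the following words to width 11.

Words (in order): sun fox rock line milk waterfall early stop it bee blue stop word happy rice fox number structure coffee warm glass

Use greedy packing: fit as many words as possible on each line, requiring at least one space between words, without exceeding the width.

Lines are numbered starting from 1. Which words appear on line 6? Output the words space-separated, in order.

Line 1: ['sun', 'fox'] (min_width=7, slack=4)
Line 2: ['rock', 'line'] (min_width=9, slack=2)
Line 3: ['milk'] (min_width=4, slack=7)
Line 4: ['waterfall'] (min_width=9, slack=2)
Line 5: ['early', 'stop'] (min_width=10, slack=1)
Line 6: ['it', 'bee', 'blue'] (min_width=11, slack=0)
Line 7: ['stop', 'word'] (min_width=9, slack=2)
Line 8: ['happy', 'rice'] (min_width=10, slack=1)
Line 9: ['fox', 'number'] (min_width=10, slack=1)
Line 10: ['structure'] (min_width=9, slack=2)
Line 11: ['coffee', 'warm'] (min_width=11, slack=0)
Line 12: ['glass'] (min_width=5, slack=6)

Answer: it bee blue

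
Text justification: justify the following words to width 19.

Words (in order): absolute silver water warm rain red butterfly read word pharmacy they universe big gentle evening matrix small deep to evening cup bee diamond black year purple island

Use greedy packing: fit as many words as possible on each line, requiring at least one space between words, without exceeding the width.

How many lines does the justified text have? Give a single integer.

Line 1: ['absolute', 'silver'] (min_width=15, slack=4)
Line 2: ['water', 'warm', 'rain', 'red'] (min_width=19, slack=0)
Line 3: ['butterfly', 'read', 'word'] (min_width=19, slack=0)
Line 4: ['pharmacy', 'they'] (min_width=13, slack=6)
Line 5: ['universe', 'big', 'gentle'] (min_width=19, slack=0)
Line 6: ['evening', 'matrix'] (min_width=14, slack=5)
Line 7: ['small', 'deep', 'to'] (min_width=13, slack=6)
Line 8: ['evening', 'cup', 'bee'] (min_width=15, slack=4)
Line 9: ['diamond', 'black', 'year'] (min_width=18, slack=1)
Line 10: ['purple', 'island'] (min_width=13, slack=6)
Total lines: 10

Answer: 10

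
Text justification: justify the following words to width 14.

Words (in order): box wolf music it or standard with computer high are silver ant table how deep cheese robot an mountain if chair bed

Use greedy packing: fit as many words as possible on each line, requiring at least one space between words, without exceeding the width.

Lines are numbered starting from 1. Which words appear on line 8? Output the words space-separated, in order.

Line 1: ['box', 'wolf', 'music'] (min_width=14, slack=0)
Line 2: ['it', 'or', 'standard'] (min_width=14, slack=0)
Line 3: ['with', 'computer'] (min_width=13, slack=1)
Line 4: ['high', 'are'] (min_width=8, slack=6)
Line 5: ['silver', 'ant'] (min_width=10, slack=4)
Line 6: ['table', 'how', 'deep'] (min_width=14, slack=0)
Line 7: ['cheese', 'robot'] (min_width=12, slack=2)
Line 8: ['an', 'mountain', 'if'] (min_width=14, slack=0)
Line 9: ['chair', 'bed'] (min_width=9, slack=5)

Answer: an mountain if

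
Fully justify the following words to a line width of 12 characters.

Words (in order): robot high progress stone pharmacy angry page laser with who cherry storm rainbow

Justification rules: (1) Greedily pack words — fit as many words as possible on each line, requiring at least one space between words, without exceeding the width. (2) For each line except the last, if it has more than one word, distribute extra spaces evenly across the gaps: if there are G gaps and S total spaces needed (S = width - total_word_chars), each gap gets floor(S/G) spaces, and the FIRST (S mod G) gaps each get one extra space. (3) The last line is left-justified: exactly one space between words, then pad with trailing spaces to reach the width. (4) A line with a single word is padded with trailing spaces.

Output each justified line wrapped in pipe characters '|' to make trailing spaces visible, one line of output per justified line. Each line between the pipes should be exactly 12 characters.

Line 1: ['robot', 'high'] (min_width=10, slack=2)
Line 2: ['progress'] (min_width=8, slack=4)
Line 3: ['stone'] (min_width=5, slack=7)
Line 4: ['pharmacy'] (min_width=8, slack=4)
Line 5: ['angry', 'page'] (min_width=10, slack=2)
Line 6: ['laser', 'with'] (min_width=10, slack=2)
Line 7: ['who', 'cherry'] (min_width=10, slack=2)
Line 8: ['storm'] (min_width=5, slack=7)
Line 9: ['rainbow'] (min_width=7, slack=5)

Answer: |robot   high|
|progress    |
|stone       |
|pharmacy    |
|angry   page|
|laser   with|
|who   cherry|
|storm       |
|rainbow     |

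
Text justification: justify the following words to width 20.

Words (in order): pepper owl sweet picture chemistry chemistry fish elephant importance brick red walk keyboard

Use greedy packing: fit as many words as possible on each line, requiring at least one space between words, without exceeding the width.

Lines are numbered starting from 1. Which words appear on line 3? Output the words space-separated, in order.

Line 1: ['pepper', 'owl', 'sweet'] (min_width=16, slack=4)
Line 2: ['picture', 'chemistry'] (min_width=17, slack=3)
Line 3: ['chemistry', 'fish'] (min_width=14, slack=6)
Line 4: ['elephant', 'importance'] (min_width=19, slack=1)
Line 5: ['brick', 'red', 'walk'] (min_width=14, slack=6)
Line 6: ['keyboard'] (min_width=8, slack=12)

Answer: chemistry fish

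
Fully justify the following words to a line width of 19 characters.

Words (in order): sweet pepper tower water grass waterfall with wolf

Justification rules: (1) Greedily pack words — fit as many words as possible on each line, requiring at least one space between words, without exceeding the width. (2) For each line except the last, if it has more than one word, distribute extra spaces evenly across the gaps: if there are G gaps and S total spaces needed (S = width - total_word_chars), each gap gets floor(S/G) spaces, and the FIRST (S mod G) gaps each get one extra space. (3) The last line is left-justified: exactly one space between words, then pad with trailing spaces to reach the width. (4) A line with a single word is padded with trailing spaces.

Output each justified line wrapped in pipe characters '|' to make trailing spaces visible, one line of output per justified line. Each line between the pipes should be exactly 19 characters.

Line 1: ['sweet', 'pepper', 'tower'] (min_width=18, slack=1)
Line 2: ['water', 'grass'] (min_width=11, slack=8)
Line 3: ['waterfall', 'with', 'wolf'] (min_width=19, slack=0)

Answer: |sweet  pepper tower|
|water         grass|
|waterfall with wolf|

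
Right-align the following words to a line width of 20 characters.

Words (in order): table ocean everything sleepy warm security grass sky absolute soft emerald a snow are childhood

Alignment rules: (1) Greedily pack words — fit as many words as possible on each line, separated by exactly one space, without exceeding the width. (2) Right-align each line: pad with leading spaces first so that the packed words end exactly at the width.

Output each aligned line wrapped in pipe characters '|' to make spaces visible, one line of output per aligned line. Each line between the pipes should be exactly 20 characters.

Answer: |         table ocean|
|   everything sleepy|
| warm security grass|
|   sky absolute soft|
|  emerald a snow are|
|           childhood|

Derivation:
Line 1: ['table', 'ocean'] (min_width=11, slack=9)
Line 2: ['everything', 'sleepy'] (min_width=17, slack=3)
Line 3: ['warm', 'security', 'grass'] (min_width=19, slack=1)
Line 4: ['sky', 'absolute', 'soft'] (min_width=17, slack=3)
Line 5: ['emerald', 'a', 'snow', 'are'] (min_width=18, slack=2)
Line 6: ['childhood'] (min_width=9, slack=11)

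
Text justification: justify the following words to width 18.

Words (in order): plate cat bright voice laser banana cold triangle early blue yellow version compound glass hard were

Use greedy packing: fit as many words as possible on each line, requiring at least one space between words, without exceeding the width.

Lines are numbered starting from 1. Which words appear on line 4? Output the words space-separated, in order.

Answer: early blue yellow

Derivation:
Line 1: ['plate', 'cat', 'bright'] (min_width=16, slack=2)
Line 2: ['voice', 'laser', 'banana'] (min_width=18, slack=0)
Line 3: ['cold', 'triangle'] (min_width=13, slack=5)
Line 4: ['early', 'blue', 'yellow'] (min_width=17, slack=1)
Line 5: ['version', 'compound'] (min_width=16, slack=2)
Line 6: ['glass', 'hard', 'were'] (min_width=15, slack=3)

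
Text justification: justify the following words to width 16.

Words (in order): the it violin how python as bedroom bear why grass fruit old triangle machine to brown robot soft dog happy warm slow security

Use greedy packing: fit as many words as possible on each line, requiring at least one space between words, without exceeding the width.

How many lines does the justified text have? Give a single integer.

Line 1: ['the', 'it', 'violin'] (min_width=13, slack=3)
Line 2: ['how', 'python', 'as'] (min_width=13, slack=3)
Line 3: ['bedroom', 'bear', 'why'] (min_width=16, slack=0)
Line 4: ['grass', 'fruit', 'old'] (min_width=15, slack=1)
Line 5: ['triangle', 'machine'] (min_width=16, slack=0)
Line 6: ['to', 'brown', 'robot'] (min_width=14, slack=2)
Line 7: ['soft', 'dog', 'happy'] (min_width=14, slack=2)
Line 8: ['warm', 'slow'] (min_width=9, slack=7)
Line 9: ['security'] (min_width=8, slack=8)
Total lines: 9

Answer: 9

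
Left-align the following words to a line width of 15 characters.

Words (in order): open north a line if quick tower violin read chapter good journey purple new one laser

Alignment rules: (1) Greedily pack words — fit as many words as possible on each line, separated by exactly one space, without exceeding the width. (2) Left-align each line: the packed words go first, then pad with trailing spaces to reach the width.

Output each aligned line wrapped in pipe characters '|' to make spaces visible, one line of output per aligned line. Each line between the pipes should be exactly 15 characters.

Answer: |open north a   |
|line if quick  |
|tower violin   |
|read chapter   |
|good journey   |
|purple new one |
|laser          |

Derivation:
Line 1: ['open', 'north', 'a'] (min_width=12, slack=3)
Line 2: ['line', 'if', 'quick'] (min_width=13, slack=2)
Line 3: ['tower', 'violin'] (min_width=12, slack=3)
Line 4: ['read', 'chapter'] (min_width=12, slack=3)
Line 5: ['good', 'journey'] (min_width=12, slack=3)
Line 6: ['purple', 'new', 'one'] (min_width=14, slack=1)
Line 7: ['laser'] (min_width=5, slack=10)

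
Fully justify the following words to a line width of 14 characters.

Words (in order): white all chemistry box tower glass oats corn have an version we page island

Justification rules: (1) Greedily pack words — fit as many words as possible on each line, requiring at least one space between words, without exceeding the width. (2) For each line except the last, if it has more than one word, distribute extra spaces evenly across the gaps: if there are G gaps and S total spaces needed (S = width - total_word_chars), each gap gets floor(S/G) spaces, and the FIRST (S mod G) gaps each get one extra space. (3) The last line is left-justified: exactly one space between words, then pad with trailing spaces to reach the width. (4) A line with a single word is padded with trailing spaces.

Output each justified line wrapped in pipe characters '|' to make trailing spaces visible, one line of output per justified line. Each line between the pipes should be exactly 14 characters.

Line 1: ['white', 'all'] (min_width=9, slack=5)
Line 2: ['chemistry', 'box'] (min_width=13, slack=1)
Line 3: ['tower', 'glass'] (min_width=11, slack=3)
Line 4: ['oats', 'corn', 'have'] (min_width=14, slack=0)
Line 5: ['an', 'version', 'we'] (min_width=13, slack=1)
Line 6: ['page', 'island'] (min_width=11, slack=3)

Answer: |white      all|
|chemistry  box|
|tower    glass|
|oats corn have|
|an  version we|
|page island   |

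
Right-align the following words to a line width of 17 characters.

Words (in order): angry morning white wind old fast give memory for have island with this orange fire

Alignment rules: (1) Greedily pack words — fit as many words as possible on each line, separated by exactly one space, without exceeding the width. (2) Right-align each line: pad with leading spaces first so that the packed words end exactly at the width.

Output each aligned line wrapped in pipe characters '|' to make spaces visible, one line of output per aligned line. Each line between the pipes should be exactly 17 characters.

Line 1: ['angry', 'morning'] (min_width=13, slack=4)
Line 2: ['white', 'wind', 'old'] (min_width=14, slack=3)
Line 3: ['fast', 'give', 'memory'] (min_width=16, slack=1)
Line 4: ['for', 'have', 'island'] (min_width=15, slack=2)
Line 5: ['with', 'this', 'orange'] (min_width=16, slack=1)
Line 6: ['fire'] (min_width=4, slack=13)

Answer: |    angry morning|
|   white wind old|
| fast give memory|
|  for have island|
| with this orange|
|             fire|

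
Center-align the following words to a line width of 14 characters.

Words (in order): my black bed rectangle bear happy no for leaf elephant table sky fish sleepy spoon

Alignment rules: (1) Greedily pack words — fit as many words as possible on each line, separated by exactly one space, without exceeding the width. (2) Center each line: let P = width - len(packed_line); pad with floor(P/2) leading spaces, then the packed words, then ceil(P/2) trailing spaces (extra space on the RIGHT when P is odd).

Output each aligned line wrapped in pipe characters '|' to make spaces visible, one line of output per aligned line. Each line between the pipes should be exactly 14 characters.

Answer: | my black bed |
|rectangle bear|
| happy no for |
|leaf elephant |
|table sky fish|
| sleepy spoon |

Derivation:
Line 1: ['my', 'black', 'bed'] (min_width=12, slack=2)
Line 2: ['rectangle', 'bear'] (min_width=14, slack=0)
Line 3: ['happy', 'no', 'for'] (min_width=12, slack=2)
Line 4: ['leaf', 'elephant'] (min_width=13, slack=1)
Line 5: ['table', 'sky', 'fish'] (min_width=14, slack=0)
Line 6: ['sleepy', 'spoon'] (min_width=12, slack=2)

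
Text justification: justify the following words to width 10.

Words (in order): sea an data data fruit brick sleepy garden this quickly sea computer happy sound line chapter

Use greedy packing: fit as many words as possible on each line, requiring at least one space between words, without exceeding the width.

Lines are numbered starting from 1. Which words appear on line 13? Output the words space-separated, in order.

Line 1: ['sea', 'an'] (min_width=6, slack=4)
Line 2: ['data', 'data'] (min_width=9, slack=1)
Line 3: ['fruit'] (min_width=5, slack=5)
Line 4: ['brick'] (min_width=5, slack=5)
Line 5: ['sleepy'] (min_width=6, slack=4)
Line 6: ['garden'] (min_width=6, slack=4)
Line 7: ['this'] (min_width=4, slack=6)
Line 8: ['quickly'] (min_width=7, slack=3)
Line 9: ['sea'] (min_width=3, slack=7)
Line 10: ['computer'] (min_width=8, slack=2)
Line 11: ['happy'] (min_width=5, slack=5)
Line 12: ['sound', 'line'] (min_width=10, slack=0)
Line 13: ['chapter'] (min_width=7, slack=3)

Answer: chapter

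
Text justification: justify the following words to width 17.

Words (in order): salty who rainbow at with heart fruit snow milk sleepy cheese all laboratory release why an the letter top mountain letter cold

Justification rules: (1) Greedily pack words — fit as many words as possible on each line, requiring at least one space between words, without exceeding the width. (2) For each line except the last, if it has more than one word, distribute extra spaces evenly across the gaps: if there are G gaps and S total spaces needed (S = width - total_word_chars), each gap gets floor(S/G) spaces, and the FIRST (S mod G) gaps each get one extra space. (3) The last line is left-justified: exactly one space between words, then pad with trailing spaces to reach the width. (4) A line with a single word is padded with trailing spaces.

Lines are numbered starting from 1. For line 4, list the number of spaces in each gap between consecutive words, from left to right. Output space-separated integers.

Answer: 1 1

Derivation:
Line 1: ['salty', 'who', 'rainbow'] (min_width=17, slack=0)
Line 2: ['at', 'with', 'heart'] (min_width=13, slack=4)
Line 3: ['fruit', 'snow', 'milk'] (min_width=15, slack=2)
Line 4: ['sleepy', 'cheese', 'all'] (min_width=17, slack=0)
Line 5: ['laboratory'] (min_width=10, slack=7)
Line 6: ['release', 'why', 'an'] (min_width=14, slack=3)
Line 7: ['the', 'letter', 'top'] (min_width=14, slack=3)
Line 8: ['mountain', 'letter'] (min_width=15, slack=2)
Line 9: ['cold'] (min_width=4, slack=13)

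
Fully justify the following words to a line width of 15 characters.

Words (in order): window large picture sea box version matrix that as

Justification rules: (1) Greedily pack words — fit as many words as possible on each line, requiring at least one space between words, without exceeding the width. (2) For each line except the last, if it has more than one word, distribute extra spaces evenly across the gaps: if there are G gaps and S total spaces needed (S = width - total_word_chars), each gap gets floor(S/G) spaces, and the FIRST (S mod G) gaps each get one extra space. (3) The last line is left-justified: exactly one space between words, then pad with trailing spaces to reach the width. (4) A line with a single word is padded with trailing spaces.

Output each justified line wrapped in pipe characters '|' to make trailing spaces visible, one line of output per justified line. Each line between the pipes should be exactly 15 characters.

Answer: |window    large|
|picture sea box|
|version  matrix|
|that as        |

Derivation:
Line 1: ['window', 'large'] (min_width=12, slack=3)
Line 2: ['picture', 'sea', 'box'] (min_width=15, slack=0)
Line 3: ['version', 'matrix'] (min_width=14, slack=1)
Line 4: ['that', 'as'] (min_width=7, slack=8)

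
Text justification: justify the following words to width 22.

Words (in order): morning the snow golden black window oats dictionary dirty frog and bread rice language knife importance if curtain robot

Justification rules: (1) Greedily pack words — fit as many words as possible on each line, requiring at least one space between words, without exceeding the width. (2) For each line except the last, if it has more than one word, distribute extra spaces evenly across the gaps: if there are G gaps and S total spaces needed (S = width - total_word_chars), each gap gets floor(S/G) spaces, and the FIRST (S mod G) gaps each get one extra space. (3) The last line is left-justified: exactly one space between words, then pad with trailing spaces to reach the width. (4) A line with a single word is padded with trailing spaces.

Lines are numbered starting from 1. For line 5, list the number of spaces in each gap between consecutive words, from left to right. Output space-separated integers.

Line 1: ['morning', 'the', 'snow'] (min_width=16, slack=6)
Line 2: ['golden', 'black', 'window'] (min_width=19, slack=3)
Line 3: ['oats', 'dictionary', 'dirty'] (min_width=21, slack=1)
Line 4: ['frog', 'and', 'bread', 'rice'] (min_width=19, slack=3)
Line 5: ['language', 'knife'] (min_width=14, slack=8)
Line 6: ['importance', 'if', 'curtain'] (min_width=21, slack=1)
Line 7: ['robot'] (min_width=5, slack=17)

Answer: 9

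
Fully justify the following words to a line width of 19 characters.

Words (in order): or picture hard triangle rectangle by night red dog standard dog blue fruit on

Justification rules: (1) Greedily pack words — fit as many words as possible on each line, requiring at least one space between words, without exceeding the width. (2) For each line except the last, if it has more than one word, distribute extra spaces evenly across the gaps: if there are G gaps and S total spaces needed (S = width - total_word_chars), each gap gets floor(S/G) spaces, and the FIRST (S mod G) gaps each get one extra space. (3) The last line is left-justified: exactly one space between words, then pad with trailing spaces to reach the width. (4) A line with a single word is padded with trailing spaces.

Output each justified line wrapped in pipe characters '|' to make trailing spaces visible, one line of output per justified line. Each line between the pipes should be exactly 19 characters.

Line 1: ['or', 'picture', 'hard'] (min_width=15, slack=4)
Line 2: ['triangle', 'rectangle'] (min_width=18, slack=1)
Line 3: ['by', 'night', 'red', 'dog'] (min_width=16, slack=3)
Line 4: ['standard', 'dog', 'blue'] (min_width=17, slack=2)
Line 5: ['fruit', 'on'] (min_width=8, slack=11)

Answer: |or   picture   hard|
|triangle  rectangle|
|by  night  red  dog|
|standard  dog  blue|
|fruit on           |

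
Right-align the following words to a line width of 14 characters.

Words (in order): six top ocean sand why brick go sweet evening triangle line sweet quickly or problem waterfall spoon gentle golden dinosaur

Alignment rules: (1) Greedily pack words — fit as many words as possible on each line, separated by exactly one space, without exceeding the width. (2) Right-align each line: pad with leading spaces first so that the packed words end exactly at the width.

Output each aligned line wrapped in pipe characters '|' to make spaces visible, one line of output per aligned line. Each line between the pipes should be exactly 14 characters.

Line 1: ['six', 'top', 'ocean'] (min_width=13, slack=1)
Line 2: ['sand', 'why', 'brick'] (min_width=14, slack=0)
Line 3: ['go', 'sweet'] (min_width=8, slack=6)
Line 4: ['evening'] (min_width=7, slack=7)
Line 5: ['triangle', 'line'] (min_width=13, slack=1)
Line 6: ['sweet', 'quickly'] (min_width=13, slack=1)
Line 7: ['or', 'problem'] (min_width=10, slack=4)
Line 8: ['waterfall'] (min_width=9, slack=5)
Line 9: ['spoon', 'gentle'] (min_width=12, slack=2)
Line 10: ['golden'] (min_width=6, slack=8)
Line 11: ['dinosaur'] (min_width=8, slack=6)

Answer: | six top ocean|
|sand why brick|
|      go sweet|
|       evening|
| triangle line|
| sweet quickly|
|    or problem|
|     waterfall|
|  spoon gentle|
|        golden|
|      dinosaur|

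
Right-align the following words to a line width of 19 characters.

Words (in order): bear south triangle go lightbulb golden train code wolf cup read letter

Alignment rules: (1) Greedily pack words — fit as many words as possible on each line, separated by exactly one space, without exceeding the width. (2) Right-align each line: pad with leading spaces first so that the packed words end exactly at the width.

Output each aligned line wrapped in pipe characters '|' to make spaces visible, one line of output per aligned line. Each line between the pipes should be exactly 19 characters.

Answer: |bear south triangle|
|go lightbulb golden|
|train code wolf cup|
|        read letter|

Derivation:
Line 1: ['bear', 'south', 'triangle'] (min_width=19, slack=0)
Line 2: ['go', 'lightbulb', 'golden'] (min_width=19, slack=0)
Line 3: ['train', 'code', 'wolf', 'cup'] (min_width=19, slack=0)
Line 4: ['read', 'letter'] (min_width=11, slack=8)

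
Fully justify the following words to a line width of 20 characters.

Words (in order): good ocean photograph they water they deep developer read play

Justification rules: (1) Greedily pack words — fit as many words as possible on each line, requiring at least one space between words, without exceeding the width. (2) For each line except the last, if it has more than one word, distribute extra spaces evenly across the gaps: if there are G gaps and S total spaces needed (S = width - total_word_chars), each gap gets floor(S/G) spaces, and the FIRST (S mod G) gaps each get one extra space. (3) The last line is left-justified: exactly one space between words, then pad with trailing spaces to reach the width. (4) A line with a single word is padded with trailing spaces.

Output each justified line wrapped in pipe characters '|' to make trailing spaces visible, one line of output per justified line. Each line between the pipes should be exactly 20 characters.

Answer: |good           ocean|
|photograph      they|
|water    they   deep|
|developer read play |

Derivation:
Line 1: ['good', 'ocean'] (min_width=10, slack=10)
Line 2: ['photograph', 'they'] (min_width=15, slack=5)
Line 3: ['water', 'they', 'deep'] (min_width=15, slack=5)
Line 4: ['developer', 'read', 'play'] (min_width=19, slack=1)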